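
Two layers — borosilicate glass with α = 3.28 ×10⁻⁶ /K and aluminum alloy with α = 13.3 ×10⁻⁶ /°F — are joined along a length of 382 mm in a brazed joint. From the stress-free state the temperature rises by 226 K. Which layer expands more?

aluminum alloy: α = 13.3×10⁻⁶/°F × 9/5 = 23.9×10⁻⁶/K.
α(borosilicate glass) = 3.28×10⁻⁶/K vs α(aluminum alloy) = 23.9×10⁻⁶/K.
Higher α expands more for the same ΔT: aluminum alloy.

aluminum alloy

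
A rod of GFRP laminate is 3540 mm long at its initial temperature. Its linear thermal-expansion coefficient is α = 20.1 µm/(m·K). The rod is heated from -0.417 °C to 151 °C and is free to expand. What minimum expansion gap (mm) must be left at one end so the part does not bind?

ΔT = 151 − (-0.417) = 151.4 K.
ΔL = α·L₀·ΔT = 20.1×10⁻⁶ × 3540 mm × 151.4 K = 10.8 mm.

10.8 mm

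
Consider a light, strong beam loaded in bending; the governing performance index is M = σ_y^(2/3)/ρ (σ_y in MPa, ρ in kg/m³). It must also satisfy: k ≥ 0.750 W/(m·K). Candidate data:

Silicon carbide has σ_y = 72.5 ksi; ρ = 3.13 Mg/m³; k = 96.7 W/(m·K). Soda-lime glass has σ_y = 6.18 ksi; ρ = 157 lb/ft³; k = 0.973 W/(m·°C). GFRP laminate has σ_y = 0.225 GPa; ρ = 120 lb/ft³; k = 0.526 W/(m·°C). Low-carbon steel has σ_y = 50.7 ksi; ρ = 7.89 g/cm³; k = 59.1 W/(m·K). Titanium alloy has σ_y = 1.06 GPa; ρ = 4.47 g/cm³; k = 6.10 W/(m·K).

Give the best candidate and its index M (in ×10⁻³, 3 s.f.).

Screen on constraints: k ≥ 0.750 W/(m·K). Survivors: silicon carbide, soda-lime glass, low-carbon steel, titanium alloy.
Putting every candidate on a common basis:
  silicon carbide: σ_y = 499.9 MPa, ρ = 3130 kg/m³
  soda-lime glass: σ_y = 42.61 MPa, ρ = 2515 kg/m³
  low-carbon steel: σ_y = 349.6 MPa, ρ = 7890 kg/m³
  titanium alloy: σ_y = 1060 MPa, ρ = 4470 kg/m³
  titanium alloy: M = 23.3×10⁻³
  silicon carbide: M = 20.1×10⁻³
  low-carbon steel: M = 6.29×10⁻³
  soda-lime glass: M = 4.85×10⁻³
Titanium alloy ranks first.

titanium alloy, M = 23.3×10⁻³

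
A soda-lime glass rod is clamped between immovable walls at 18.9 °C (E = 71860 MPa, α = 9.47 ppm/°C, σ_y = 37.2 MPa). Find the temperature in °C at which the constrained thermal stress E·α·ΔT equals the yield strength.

73.6 °C

E = 71860 MPa = 71.86 GPa.
E·α·ΔT = 37.20 MPa ⇒ ΔT = 37.20 / (71.86×10³ × 9.47×10⁻⁶) = 54.66 K.
T = 18.9 + 54.66 = 73.56 °C.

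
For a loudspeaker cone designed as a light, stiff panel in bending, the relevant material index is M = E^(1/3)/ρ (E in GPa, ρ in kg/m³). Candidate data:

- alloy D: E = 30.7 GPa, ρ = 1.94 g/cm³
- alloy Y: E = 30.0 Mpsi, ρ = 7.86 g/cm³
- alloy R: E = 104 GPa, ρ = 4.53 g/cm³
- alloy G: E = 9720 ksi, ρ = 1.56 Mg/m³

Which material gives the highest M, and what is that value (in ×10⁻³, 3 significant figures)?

Convert each candidate to consistent units, then evaluate M:
  alloy D: E = 30.70 GPa, ρ = 1940 kg/m³
  alloy Y: E = 206.8 GPa, ρ = 7860 kg/m³
  alloy R: E = 104.0 GPa, ρ = 4530 kg/m³
  alloy G: E = 67.02 GPa, ρ = 1560 kg/m³
  alloy G: M = 2.60×10⁻³
  alloy D: M = 1.61×10⁻³
  alloy R: M = 1.04×10⁻³
  alloy Y: M = 0.752×10⁻³
Alloy G ranks first.

alloy G, M = 2.60×10⁻³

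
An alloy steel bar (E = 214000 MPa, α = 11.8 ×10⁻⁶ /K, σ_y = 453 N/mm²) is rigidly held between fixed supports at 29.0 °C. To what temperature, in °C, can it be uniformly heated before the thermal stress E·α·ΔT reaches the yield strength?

E = 214000 MPa = 214.0 GPa.
σ_y = 453 N/mm² = 453.0 MPa.
E·α·ΔT = 453.0 MPa ⇒ ΔT = 453.0 / (214.0×10³ × 11.8×10⁻⁶) = 179.4 K.
T = 29.0 + 179.4 = 208.4 °C.

208 °C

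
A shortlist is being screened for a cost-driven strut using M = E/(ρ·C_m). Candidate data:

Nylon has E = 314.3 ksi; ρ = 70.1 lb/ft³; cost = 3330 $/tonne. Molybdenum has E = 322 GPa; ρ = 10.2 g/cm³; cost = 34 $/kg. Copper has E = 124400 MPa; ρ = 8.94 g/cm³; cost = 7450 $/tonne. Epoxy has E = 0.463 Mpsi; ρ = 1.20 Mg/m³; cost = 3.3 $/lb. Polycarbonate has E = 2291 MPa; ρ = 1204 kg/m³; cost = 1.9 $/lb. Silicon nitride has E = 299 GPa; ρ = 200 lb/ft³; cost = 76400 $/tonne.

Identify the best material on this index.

Normalizing units and computing the index:
  nylon: E = 2.167 GPa, ρ = 1123 kg/m³, cost = 3.330 $/kg
  molybdenum: E = 322.0 GPa, ρ = 10200 kg/m³, cost = 34.00 $/kg
  copper: E = 124.4 GPa, ρ = 8940 kg/m³, cost = 7.450 $/kg
  epoxy: E = 3.192 GPa, ρ = 1200 kg/m³, cost = 7.275 $/kg
  polycarbonate: E = 2.291 GPa, ρ = 1204 kg/m³, cost = 4.189 $/kg
  silicon nitride: E = 299.0 GPa, ρ = 3204 kg/m³, cost = 76.40 $/kg
  copper: M = 1.87 MN·m per $
  silicon nitride: M = 1.22 MN·m per $
  molybdenum: M = 0.928 MN·m per $
  nylon: M = 0.580 MN·m per $
  polycarbonate: M = 0.454 MN·m per $
  epoxy: M = 0.366 MN·m per $
Copper ranks first.

copper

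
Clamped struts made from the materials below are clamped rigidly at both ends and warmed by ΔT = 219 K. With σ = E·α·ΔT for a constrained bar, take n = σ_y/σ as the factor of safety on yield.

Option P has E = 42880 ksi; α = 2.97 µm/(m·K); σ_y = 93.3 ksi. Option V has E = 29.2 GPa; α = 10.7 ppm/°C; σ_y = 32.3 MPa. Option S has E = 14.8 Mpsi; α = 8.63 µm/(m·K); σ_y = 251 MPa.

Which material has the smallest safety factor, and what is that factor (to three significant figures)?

option V, n = 0.472

With everything in SI (GPa, ×10⁻⁶/K, MPa):
  option P: E = 295.6, α = 2.97, σ_y = 643.3 → σ = 192 MPa, n = 3.35
  option V: E = 29.20, α = 10.7, σ_y = 32.30 → σ = 68.4 MPa, n = 0.472
  option S: E = 102.0, α = 8.63, σ_y = 251.0 → σ = 193 MPa, n = 1.30
Smallest n: option V with n = 0.472.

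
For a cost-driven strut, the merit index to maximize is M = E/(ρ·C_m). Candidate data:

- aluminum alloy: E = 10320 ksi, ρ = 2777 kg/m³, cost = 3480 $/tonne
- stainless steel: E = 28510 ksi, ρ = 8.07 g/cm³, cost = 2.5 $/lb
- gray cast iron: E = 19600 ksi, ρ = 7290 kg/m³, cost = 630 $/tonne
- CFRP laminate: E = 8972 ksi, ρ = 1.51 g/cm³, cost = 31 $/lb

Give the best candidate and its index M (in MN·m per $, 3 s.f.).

gray cast iron, M = 29.4 MN·m per $

Convert each candidate to consistent units, then evaluate M:
  aluminum alloy: E = 71.15 GPa, ρ = 2777 kg/m³, cost = 3.480 $/kg
  stainless steel: E = 196.6 GPa, ρ = 8070 kg/m³, cost = 5.511 $/kg
  gray cast iron: E = 135.1 GPa, ρ = 7290 kg/m³, cost = 0.6300 $/kg
  CFRP laminate: E = 61.86 GPa, ρ = 1510 kg/m³, cost = 68.34 $/kg
  gray cast iron: M = 29.4 MN·m per $
  aluminum alloy: M = 7.36 MN·m per $
  stainless steel: M = 4.42 MN·m per $
  CFRP laminate: M = 0.599 MN·m per $
The maximum is for gray cast iron.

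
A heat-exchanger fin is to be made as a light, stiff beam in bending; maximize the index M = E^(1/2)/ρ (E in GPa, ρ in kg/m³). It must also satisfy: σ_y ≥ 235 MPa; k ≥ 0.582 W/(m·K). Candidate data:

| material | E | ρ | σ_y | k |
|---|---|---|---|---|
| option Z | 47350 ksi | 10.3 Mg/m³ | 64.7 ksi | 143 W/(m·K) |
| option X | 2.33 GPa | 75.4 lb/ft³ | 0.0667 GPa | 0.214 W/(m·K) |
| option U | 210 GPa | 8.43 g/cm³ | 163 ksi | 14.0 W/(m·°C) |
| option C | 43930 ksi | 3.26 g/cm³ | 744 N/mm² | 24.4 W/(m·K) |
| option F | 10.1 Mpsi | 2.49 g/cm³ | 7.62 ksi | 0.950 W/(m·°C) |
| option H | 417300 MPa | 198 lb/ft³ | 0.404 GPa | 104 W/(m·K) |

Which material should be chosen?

option H

Screen on constraints: σ_y ≥ 235 MPa; k ≥ 0.582 W/(m·K). Survivors: option Z, option U, option C, option H.
Convert each candidate to consistent units, then evaluate M:
  option Z: E = 326.5 GPa, ρ = 10300 kg/m³
  option U: E = 210.0 GPa, ρ = 8430 kg/m³
  option C: E = 302.9 GPa, ρ = 3260 kg/m³
  option H: E = 417.3 GPa, ρ = 3172 kg/m³
  option H: M = 6.44×10⁻³
  option C: M = 5.34×10⁻³
  option Z: M = 1.75×10⁻³
  option U: M = 1.72×10⁻³
Highest index: option H.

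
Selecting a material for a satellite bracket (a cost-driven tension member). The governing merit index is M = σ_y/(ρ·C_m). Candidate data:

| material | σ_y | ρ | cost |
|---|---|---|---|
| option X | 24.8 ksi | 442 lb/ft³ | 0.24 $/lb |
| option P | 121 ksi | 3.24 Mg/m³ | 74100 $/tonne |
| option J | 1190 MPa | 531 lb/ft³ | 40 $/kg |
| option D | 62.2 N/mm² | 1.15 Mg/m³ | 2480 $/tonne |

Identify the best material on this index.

option X

Convert each candidate to consistent units, then evaluate M:
  option X: σ_y = 171.0 MPa, ρ = 7080 kg/m³, cost = 0.5291 $/kg
  option P: σ_y = 834.3 MPa, ρ = 3240 kg/m³, cost = 74.10 $/kg
  option J: σ_y = 1190 MPa, ρ = 8506 kg/m³, cost = 40.00 $/kg
  option D: σ_y = 62.20 MPa, ρ = 1150 kg/m³, cost = 2.480 $/kg
  option X: M = 45.6 kN·m per $
  option D: M = 21.8 kN·m per $
  option J: M = 3.50 kN·m per $
  option P: M = 3.47 kN·m per $
Option X ranks first.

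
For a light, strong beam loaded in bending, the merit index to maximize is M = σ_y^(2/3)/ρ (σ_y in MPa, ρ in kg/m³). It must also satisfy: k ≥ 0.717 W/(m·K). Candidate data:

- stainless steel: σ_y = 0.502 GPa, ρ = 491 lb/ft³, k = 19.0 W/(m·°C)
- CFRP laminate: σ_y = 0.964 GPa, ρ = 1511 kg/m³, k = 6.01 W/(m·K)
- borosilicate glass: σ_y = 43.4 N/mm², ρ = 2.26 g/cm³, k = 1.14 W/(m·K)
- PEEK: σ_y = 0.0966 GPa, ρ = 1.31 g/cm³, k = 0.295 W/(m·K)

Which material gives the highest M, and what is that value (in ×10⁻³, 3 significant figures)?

CFRP laminate, M = 64.6×10⁻³

Screen on constraints: k ≥ 0.717 W/(m·K). Survivors: stainless steel, CFRP laminate, borosilicate glass.
In SI units:
  stainless steel: σ_y = 502.0 MPa, ρ = 7865 kg/m³
  CFRP laminate: σ_y = 964.0 MPa, ρ = 1511 kg/m³
  borosilicate glass: σ_y = 43.40 MPa, ρ = 2260 kg/m³
  CFRP laminate: M = 64.6×10⁻³
  stainless steel: M = 8.03×10⁻³
  borosilicate glass: M = 5.46×10⁻³
CFRP laminate ranks first.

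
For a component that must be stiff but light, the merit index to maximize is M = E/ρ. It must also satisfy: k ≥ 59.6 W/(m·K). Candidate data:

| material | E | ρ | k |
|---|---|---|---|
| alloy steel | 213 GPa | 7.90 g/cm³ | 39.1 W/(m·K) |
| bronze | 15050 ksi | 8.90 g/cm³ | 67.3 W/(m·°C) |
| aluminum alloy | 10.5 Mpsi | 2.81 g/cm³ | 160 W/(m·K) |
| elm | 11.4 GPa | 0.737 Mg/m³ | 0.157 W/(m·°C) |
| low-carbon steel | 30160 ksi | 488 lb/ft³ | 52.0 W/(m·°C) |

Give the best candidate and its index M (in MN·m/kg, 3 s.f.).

aluminum alloy, M = 25.8 MN·m/kg

Screen on constraints: k ≥ 59.6 W/(m·K). Survivors: bronze, aluminum alloy.
After converting to SI:
  bronze: E = 103.8 GPa, ρ = 8900 kg/m³
  aluminum alloy: E = 72.39 GPa, ρ = 2810 kg/m³
  aluminum alloy: M = 25.8 MN·m/kg
  bronze: M = 11.7 MN·m/kg
The maximum is for aluminum alloy.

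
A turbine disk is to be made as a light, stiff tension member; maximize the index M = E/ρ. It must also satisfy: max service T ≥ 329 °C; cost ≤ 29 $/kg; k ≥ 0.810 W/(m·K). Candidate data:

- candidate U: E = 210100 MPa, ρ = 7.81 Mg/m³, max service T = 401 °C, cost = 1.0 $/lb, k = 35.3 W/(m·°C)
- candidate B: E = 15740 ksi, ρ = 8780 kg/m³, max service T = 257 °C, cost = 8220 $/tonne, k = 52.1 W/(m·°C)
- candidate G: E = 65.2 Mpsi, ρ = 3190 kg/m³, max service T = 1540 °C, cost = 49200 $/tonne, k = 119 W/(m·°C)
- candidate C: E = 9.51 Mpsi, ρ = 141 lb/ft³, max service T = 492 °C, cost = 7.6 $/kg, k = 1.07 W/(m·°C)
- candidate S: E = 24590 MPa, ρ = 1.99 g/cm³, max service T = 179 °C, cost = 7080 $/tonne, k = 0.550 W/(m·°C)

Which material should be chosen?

candidate C

Screen on constraints: max service T ≥ 329 °C; cost ≤ 29 $/kg; k ≥ 0.810 W/(m·K). Survivors: candidate U, candidate C.
Normalizing units and computing the index:
  candidate U: E = 210.1 GPa, ρ = 7810 kg/m³
  candidate C: E = 65.57 GPa, ρ = 2259 kg/m³
  candidate C: M = 29.0 MN·m/kg
  candidate U: M = 26.9 MN·m/kg
The maximum is for candidate C.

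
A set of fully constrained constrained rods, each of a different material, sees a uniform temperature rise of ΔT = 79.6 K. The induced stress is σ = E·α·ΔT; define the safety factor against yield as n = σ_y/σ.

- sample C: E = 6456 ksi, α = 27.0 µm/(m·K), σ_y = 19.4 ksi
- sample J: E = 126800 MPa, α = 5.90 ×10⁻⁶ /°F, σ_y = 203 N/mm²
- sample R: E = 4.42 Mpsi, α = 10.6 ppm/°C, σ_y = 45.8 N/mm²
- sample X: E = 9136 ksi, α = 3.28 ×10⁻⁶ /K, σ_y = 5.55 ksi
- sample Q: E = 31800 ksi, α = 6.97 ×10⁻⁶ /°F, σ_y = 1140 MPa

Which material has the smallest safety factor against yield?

sample C

In consistent units (E in GPa, α in ×10⁻⁶/K, σ_y in MPa):
  sample C: E = 44.51, α = 27.0, σ_y = 133.8 → σ = 95.7 MPa, n = 1.40
  sample J: E = 126.8, α = 10.6, σ_y = 203.0 → σ = 107 MPa, n = 1.89
  sample R: E = 30.47, α = 10.6, σ_y = 45.80 → σ = 25.7 MPa, n = 1.78
  sample X: E = 62.99, α = 3.28, σ_y = 38.27 → σ = 16.4 MPa, n = 2.33
  sample Q: E = 219.3, α = 12.5, σ_y = 1140 → σ = 219 MPa, n = 5.21
Sample C has the lowest safety factor, n = 1.40.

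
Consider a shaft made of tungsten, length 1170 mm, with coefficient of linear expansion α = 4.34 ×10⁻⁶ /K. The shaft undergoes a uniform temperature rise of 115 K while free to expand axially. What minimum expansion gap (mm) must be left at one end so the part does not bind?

ΔL = α·L₀·ΔT = 4.34×10⁻⁶ × 1170 mm × 115.0 K = 0.584 mm.

0.584 mm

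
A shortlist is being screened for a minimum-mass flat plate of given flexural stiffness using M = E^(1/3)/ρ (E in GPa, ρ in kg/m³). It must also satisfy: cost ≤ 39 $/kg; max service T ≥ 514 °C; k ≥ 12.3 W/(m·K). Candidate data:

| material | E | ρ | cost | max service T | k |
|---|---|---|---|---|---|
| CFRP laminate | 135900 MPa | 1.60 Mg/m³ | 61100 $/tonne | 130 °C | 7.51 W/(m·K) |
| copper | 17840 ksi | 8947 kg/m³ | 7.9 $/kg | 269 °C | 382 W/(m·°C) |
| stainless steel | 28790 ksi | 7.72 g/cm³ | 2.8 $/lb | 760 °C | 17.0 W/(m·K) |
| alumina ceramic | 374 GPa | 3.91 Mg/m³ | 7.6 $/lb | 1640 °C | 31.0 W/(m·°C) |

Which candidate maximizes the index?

Screen on constraints: cost ≤ 39 $/kg; max service T ≥ 514 °C; k ≥ 12.3 W/(m·K). Survivors: stainless steel, alumina ceramic.
Normalizing units and computing the index:
  stainless steel: E = 198.5 GPa, ρ = 7720 kg/m³
  alumina ceramic: E = 374.0 GPa, ρ = 3910 kg/m³
  alumina ceramic: M = 1.84×10⁻³
  stainless steel: M = 0.756×10⁻³
Alumina ceramic has the largest M.

alumina ceramic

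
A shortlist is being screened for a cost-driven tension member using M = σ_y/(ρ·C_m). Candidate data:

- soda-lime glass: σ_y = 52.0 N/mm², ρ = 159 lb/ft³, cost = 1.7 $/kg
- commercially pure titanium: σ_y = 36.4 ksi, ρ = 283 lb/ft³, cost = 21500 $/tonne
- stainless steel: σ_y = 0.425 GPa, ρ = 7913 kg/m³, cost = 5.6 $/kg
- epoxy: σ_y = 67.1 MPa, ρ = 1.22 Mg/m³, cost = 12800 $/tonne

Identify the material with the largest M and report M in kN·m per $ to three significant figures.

In SI units:
  soda-lime glass: σ_y = 52.00 MPa, ρ = 2547 kg/m³, cost = 1.700 $/kg
  commercially pure titanium: σ_y = 251.0 MPa, ρ = 4533 kg/m³, cost = 21.50 $/kg
  stainless steel: σ_y = 425.0 MPa, ρ = 7913 kg/m³, cost = 5.600 $/kg
  epoxy: σ_y = 67.10 MPa, ρ = 1220 kg/m³, cost = 12.80 $/kg
  soda-lime glass: M = 12.0 kN·m per $
  stainless steel: M = 9.59 kN·m per $
  epoxy: M = 4.30 kN·m per $
  commercially pure titanium: M = 2.57 kN·m per $
Highest index: soda-lime glass.

soda-lime glass, M = 12.0 kN·m per $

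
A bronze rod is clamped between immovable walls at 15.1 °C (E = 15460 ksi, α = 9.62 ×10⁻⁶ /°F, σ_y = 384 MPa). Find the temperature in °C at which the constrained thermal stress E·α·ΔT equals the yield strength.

E = 15460 ksi = 106.6 GPa.
α = 9.62×10⁻⁶/°F × 9/5 = 17.3×10⁻⁶/K.
E·α·ΔT = 384.0 MPa ⇒ ΔT = 384.0 / (106.6×10³ × 17.3×10⁻⁶) = 208.0 K.
T = 15.1 + 208.0 = 223.1 °C.

223 °C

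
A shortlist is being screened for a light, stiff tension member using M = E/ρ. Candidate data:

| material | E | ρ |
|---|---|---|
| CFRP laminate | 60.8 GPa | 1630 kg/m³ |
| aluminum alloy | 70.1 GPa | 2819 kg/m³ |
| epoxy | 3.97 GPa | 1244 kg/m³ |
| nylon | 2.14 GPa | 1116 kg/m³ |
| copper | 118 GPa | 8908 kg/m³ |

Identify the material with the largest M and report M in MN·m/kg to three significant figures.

CFRP laminate, M = 37.3 MN·m/kg

Computing M directly (units already consistent):
  CFRP laminate: M = 37.3 MN·m/kg
  aluminum alloy: M = 24.9 MN·m/kg
  copper: M = 13.2 MN·m/kg
  epoxy: M = 3.19 MN·m/kg
  nylon: M = 1.92 MN·m/kg
The maximum is for CFRP laminate.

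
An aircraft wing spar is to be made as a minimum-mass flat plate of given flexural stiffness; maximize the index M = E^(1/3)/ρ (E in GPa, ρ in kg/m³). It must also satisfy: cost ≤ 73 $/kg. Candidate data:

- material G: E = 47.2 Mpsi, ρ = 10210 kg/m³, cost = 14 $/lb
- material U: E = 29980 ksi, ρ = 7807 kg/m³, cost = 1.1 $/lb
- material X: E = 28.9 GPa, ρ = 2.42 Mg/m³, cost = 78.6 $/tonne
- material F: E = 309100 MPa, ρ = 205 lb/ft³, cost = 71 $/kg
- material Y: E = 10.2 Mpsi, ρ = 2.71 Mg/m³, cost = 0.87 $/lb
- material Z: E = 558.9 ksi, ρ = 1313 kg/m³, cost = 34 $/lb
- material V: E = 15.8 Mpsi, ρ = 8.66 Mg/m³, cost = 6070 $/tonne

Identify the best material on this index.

material F

Screen on constraints: cost ≤ 73 $/kg. Survivors: material G, material U, material X, material F, material Y, material V.
Putting every candidate on a common basis:
  material G: E = 325.4 GPa, ρ = 10210 kg/m³
  material U: E = 206.7 GPa, ρ = 7807 kg/m³
  material X: E = 28.90 GPa, ρ = 2420 kg/m³
  material F: E = 309.1 GPa, ρ = 3284 kg/m³
  material Y: E = 70.33 GPa, ρ = 2710 kg/m³
  material V: E = 108.9 GPa, ρ = 8660 kg/m³
  material F: M = 2.06×10⁻³
  material Y: M = 1.52×10⁻³
  material X: M = 1.27×10⁻³
  material U: M = 0.757×10⁻³
  material G: M = 0.674×10⁻³
  material V: M = 0.551×10⁻³
Material F ranks first.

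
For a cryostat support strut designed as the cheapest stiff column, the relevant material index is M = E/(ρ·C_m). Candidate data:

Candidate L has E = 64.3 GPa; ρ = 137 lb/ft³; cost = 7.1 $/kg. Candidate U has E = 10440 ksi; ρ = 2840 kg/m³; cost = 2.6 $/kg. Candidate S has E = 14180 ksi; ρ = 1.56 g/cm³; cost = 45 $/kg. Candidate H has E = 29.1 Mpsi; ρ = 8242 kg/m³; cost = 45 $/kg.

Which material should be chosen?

Normalizing units and computing the index:
  candidate L: E = 64.30 GPa, ρ = 2195 kg/m³, cost = 7.100 $/kg
  candidate U: E = 71.98 GPa, ρ = 2840 kg/m³, cost = 2.600 $/kg
  candidate S: E = 97.77 GPa, ρ = 1560 kg/m³, cost = 45.00 $/kg
  candidate H: E = 200.6 GPa, ρ = 8242 kg/m³, cost = 45.00 $/kg
  candidate U: M = 9.75 MN·m per $
  candidate L: M = 4.13 MN·m per $
  candidate S: M = 1.39 MN·m per $
  candidate H: M = 0.541 MN·m per $
Highest index: candidate U.

candidate U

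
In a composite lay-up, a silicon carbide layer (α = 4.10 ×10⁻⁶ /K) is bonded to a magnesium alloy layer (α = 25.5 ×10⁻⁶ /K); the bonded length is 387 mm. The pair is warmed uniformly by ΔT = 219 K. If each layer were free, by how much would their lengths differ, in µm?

1810 µm

Δα = |4.10 − 25.5|×10⁻⁶/K = 21.4×10⁻⁶/K.
ΔL_mismatch = Δα·L·ΔT = 21.4×10⁻⁶ × 387.0 mm × 219.0 K = 1810 µm.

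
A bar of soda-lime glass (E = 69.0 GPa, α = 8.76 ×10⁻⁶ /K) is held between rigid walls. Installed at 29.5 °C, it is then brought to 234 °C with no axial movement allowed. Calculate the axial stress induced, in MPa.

124 MPa

ΔT = 204.5 K. Constrained thermal stress σ = E·α·ΔT = 69.00×10³ MPa × 8.76×10⁻⁶ × 204.5 = 124 MPa (compressive).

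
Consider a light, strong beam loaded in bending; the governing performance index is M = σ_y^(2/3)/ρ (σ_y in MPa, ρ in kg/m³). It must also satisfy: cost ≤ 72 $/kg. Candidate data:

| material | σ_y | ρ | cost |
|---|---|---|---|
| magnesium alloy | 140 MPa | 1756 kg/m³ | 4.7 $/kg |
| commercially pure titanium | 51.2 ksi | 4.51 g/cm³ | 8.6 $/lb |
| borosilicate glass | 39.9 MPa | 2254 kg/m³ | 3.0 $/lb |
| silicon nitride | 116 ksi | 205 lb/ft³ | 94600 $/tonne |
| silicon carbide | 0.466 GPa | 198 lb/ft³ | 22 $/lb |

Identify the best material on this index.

silicon carbide

Screen on constraints: cost ≤ 72 $/kg. Survivors: magnesium alloy, commercially pure titanium, borosilicate glass, silicon carbide.
Normalizing units and computing the index:
  magnesium alloy: σ_y = 140.0 MPa, ρ = 1756 kg/m³
  commercially pure titanium: σ_y = 353.0 MPa, ρ = 4510 kg/m³
  borosilicate glass: σ_y = 39.90 MPa, ρ = 2254 kg/m³
  silicon carbide: σ_y = 466.0 MPa, ρ = 3172 kg/m³
  silicon carbide: M = 19.0×10⁻³
  magnesium alloy: M = 15.4×10⁻³
  commercially pure titanium: M = 11.1×10⁻³
  borosilicate glass: M = 5.18×10⁻³
The maximum is for silicon carbide.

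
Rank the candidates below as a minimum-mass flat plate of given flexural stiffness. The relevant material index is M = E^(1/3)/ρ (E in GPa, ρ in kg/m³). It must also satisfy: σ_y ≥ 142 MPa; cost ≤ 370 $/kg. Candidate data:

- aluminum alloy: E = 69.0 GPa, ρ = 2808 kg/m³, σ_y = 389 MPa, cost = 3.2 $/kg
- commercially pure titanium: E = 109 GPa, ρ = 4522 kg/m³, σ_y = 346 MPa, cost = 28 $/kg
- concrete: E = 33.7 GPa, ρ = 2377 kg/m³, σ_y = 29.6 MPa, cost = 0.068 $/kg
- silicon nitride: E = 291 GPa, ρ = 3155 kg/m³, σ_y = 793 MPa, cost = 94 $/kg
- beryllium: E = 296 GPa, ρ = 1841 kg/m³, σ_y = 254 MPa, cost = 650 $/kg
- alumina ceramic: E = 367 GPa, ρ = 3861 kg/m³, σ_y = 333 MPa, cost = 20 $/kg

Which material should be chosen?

Screen on constraints: σ_y ≥ 142 MPa; cost ≤ 370 $/kg. Survivors: aluminum alloy, commercially pure titanium, silicon nitride, alumina ceramic.
Per-candidate index values:
  silicon nitride: M = 2.10×10⁻³
  alumina ceramic: M = 1.85×10⁻³
  aluminum alloy: M = 1.46×10⁻³
  commercially pure titanium: M = 1.06×10⁻³
Silicon nitride ranks first.

silicon nitride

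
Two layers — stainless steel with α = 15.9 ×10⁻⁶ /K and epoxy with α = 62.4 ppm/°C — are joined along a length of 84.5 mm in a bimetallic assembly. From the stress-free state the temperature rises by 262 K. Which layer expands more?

α(stainless steel) = 15.9×10⁻⁶/K vs α(epoxy) = 62.4×10⁻⁶/K.
Higher α expands more for the same ΔT: epoxy.

epoxy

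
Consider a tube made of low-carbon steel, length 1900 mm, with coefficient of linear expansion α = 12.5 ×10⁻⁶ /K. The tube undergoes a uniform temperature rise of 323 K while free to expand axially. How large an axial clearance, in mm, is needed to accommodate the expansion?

7.67 mm

ΔL = α·L₀·ΔT = 12.5×10⁻⁶ × 1900 mm × 323.0 K = 7.67 mm.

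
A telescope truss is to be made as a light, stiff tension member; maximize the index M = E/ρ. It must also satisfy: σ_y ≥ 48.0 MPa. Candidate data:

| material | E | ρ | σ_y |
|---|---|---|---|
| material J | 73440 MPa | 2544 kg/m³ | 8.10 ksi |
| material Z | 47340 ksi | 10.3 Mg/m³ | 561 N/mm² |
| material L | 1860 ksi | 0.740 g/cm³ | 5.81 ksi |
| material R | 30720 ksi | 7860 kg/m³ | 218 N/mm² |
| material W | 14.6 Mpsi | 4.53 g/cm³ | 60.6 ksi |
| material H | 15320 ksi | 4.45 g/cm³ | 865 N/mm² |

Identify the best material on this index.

Screen on constraints: σ_y ≥ 48.0 MPa. Survivors: material J, material Z, material R, material W, material H.
Normalizing units and computing the index:
  material J: E = 73.44 GPa, ρ = 2544 kg/m³
  material Z: E = 326.4 GPa, ρ = 10300 kg/m³
  material R: E = 211.8 GPa, ρ = 7860 kg/m³
  material W: E = 100.7 GPa, ρ = 4530 kg/m³
  material H: E = 105.6 GPa, ρ = 4450 kg/m³
  material Z: M = 31.7 MN·m/kg
  material J: M = 28.9 MN·m/kg
  material R: M = 26.9 MN·m/kg
  material H: M = 23.7 MN·m/kg
  material W: M = 22.2 MN·m/kg
Material Z has the largest M.

material Z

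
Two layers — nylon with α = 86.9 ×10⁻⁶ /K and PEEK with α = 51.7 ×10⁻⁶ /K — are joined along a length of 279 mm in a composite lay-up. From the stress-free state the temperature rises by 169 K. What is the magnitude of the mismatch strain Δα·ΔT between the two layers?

Δα = |86.9 − 51.7|×10⁻⁶/K = 35.2×10⁻⁶/K.
Mismatch strain = Δα·ΔT = 35.2×10⁻⁶ × 169.0 = 5.95×10⁻³.

5.95×10⁻³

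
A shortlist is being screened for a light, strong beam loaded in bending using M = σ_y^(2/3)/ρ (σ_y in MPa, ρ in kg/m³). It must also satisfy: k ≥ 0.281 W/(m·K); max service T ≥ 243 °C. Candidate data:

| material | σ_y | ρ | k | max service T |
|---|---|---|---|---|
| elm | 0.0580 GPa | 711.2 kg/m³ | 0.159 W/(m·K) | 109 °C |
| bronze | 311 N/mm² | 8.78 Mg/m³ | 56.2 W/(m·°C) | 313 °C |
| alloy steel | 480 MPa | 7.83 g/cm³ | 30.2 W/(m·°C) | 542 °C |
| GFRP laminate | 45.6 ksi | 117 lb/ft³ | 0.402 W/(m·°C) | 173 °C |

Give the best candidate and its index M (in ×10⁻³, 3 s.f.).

alloy steel, M = 7.83×10⁻³

Screen on constraints: k ≥ 0.281 W/(m·K); max service T ≥ 243 °C. Survivors: bronze, alloy steel.
After converting to SI:
  bronze: σ_y = 311.0 MPa, ρ = 8780 kg/m³
  alloy steel: σ_y = 480.0 MPa, ρ = 7830 kg/m³
  alloy steel: M = 7.83×10⁻³
  bronze: M = 5.23×10⁻³
The maximum is for alloy steel.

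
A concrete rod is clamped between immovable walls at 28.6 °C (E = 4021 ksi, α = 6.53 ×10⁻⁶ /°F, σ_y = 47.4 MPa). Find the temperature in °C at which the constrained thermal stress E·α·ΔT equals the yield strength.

174 °C

E = 4021 ksi = 27.72 GPa.
α = 6.53×10⁻⁶/°F × 9/5 = 11.8×10⁻⁶/K.
E·α·ΔT = 47.40 MPa ⇒ ΔT = 47.40 / (27.72×10³ × 11.8×10⁻⁶) = 145.5 K.
T = 28.6 + 145.5 = 174.1 °C.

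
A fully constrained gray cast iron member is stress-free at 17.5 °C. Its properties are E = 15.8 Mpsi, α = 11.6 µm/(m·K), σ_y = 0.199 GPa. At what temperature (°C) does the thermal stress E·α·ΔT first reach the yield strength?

175 °C

E = 15.8 Mpsi = 108.9 GPa.
σ_y = 0.199 GPa = 199.0 MPa.
E·α·ΔT = 199.0 MPa ⇒ ΔT = 199.0 / (108.9×10³ × 11.6×10⁻⁶) = 157.5 K.
T = 17.5 + 157.5 = 175.0 °C.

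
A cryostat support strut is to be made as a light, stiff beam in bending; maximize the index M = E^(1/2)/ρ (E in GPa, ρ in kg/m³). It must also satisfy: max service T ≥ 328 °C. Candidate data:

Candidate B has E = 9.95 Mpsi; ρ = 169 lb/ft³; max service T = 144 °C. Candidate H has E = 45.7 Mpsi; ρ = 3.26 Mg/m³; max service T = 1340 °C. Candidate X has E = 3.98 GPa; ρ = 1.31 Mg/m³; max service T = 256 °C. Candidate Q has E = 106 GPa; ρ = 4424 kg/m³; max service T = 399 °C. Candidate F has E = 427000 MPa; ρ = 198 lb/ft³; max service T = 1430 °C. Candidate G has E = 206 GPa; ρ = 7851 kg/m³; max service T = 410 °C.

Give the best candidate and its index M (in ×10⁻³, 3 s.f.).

Screen on constraints: max service T ≥ 328 °C. Survivors: candidate H, candidate Q, candidate F, candidate G.
Putting every candidate on a common basis:
  candidate H: E = 315.1 GPa, ρ = 3260 kg/m³
  candidate Q: E = 106.0 GPa, ρ = 4424 kg/m³
  candidate F: E = 427.0 GPa, ρ = 3172 kg/m³
  candidate G: E = 206.0 GPa, ρ = 7851 kg/m³
  candidate F: M = 6.52×10⁻³
  candidate H: M = 5.45×10⁻³
  candidate Q: M = 2.33×10⁻³
  candidate G: M = 1.83×10⁻³
Highest index: candidate F.

candidate F, M = 6.52×10⁻³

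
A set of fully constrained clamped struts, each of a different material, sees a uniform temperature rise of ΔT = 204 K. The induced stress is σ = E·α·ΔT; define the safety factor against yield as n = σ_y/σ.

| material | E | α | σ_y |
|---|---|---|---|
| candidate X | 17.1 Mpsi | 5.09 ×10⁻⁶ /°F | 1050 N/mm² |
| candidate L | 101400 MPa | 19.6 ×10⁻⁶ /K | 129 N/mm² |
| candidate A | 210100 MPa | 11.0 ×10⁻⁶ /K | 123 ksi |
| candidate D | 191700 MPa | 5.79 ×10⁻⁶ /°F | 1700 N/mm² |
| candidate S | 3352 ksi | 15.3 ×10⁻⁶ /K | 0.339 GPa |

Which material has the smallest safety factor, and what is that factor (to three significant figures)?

candidate L, n = 0.318

In consistent units (E in GPa, α in ×10⁻⁶/K, σ_y in MPa):
  candidate X: E = 117.9, α = 9.16, σ_y = 1050 → σ = 220 MPa, n = 4.76
  candidate L: E = 101.4, α = 19.6, σ_y = 129.0 → σ = 405 MPa, n = 0.318
  candidate A: E = 210.1, α = 11.0, σ_y = 848.1 → σ = 471 MPa, n = 1.80
  candidate D: E = 191.7, α = 10.4, σ_y = 1700 → σ = 408 MPa, n = 4.17
  candidate S: E = 23.11, α = 15.3, σ_y = 339.0 → σ = 72.1 MPa, n = 4.70
Candidate L has the lowest safety factor, n = 0.318.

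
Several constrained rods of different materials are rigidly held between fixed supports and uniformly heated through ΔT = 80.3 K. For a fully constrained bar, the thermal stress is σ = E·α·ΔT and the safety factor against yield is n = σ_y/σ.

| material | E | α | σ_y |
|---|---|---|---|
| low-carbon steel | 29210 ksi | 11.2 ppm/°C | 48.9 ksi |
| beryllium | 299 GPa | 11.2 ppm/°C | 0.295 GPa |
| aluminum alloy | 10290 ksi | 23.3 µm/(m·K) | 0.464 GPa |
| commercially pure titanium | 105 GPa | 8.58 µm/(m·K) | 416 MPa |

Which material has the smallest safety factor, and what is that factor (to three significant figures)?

beryllium, n = 1.10

With everything in SI (GPa, ×10⁻⁶/K, MPa):
  low-carbon steel: E = 201.4, α = 11.2, σ_y = 337.2 → σ = 181 MPa, n = 1.86
  beryllium: E = 299.0, α = 11.2, σ_y = 295.0 → σ = 269 MPa, n = 1.10
  aluminum alloy: E = 70.95, α = 23.3, σ_y = 464.0 → σ = 133 MPa, n = 3.50
  commercially pure titanium: E = 105.0, α = 8.58, σ_y = 416.0 → σ = 72.3 MPa, n = 5.75
The minimum is beryllium at n = 1.10.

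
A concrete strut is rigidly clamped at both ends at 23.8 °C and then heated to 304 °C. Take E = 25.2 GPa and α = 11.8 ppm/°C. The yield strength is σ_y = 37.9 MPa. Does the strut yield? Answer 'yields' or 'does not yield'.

yields

ΔT = 280.2 K. Constrained thermal stress σ = E·α·ΔT = 25.20×10³ MPa × 11.8×10⁻⁶ × 280.2 = 83.3 MPa (compressive).
Compare to σ_y = 37.9 MPa: σ ≥ σ_y, so it yields.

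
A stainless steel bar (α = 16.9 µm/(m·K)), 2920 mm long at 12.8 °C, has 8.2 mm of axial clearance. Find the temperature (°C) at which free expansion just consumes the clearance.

179 °C

α·L₀·ΔT = 8.2 mm ⇒ ΔT = 8.2 / (16.9×10⁻⁶ × 2920.0) = 166.2 K.
T = 12.8 + 166.2 = 179.0 °C.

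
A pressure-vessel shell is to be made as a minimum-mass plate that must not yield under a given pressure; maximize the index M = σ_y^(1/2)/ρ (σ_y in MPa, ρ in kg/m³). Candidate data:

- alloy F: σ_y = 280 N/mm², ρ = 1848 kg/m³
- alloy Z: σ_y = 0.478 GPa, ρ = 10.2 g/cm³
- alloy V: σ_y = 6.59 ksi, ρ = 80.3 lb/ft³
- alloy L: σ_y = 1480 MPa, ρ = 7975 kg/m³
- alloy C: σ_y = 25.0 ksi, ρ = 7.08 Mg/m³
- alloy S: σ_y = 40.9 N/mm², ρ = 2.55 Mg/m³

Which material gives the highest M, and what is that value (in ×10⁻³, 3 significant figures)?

alloy F, M = 9.05×10⁻³

In SI units:
  alloy F: σ_y = 280.0 MPa, ρ = 1848 kg/m³
  alloy Z: σ_y = 478.0 MPa, ρ = 10200 kg/m³
  alloy V: σ_y = 45.44 MPa, ρ = 1286 kg/m³
  alloy L: σ_y = 1480 MPa, ρ = 7975 kg/m³
  alloy C: σ_y = 172.4 MPa, ρ = 7080 kg/m³
  alloy S: σ_y = 40.90 MPa, ρ = 2550 kg/m³
  alloy F: M = 9.05×10⁻³
  alloy V: M = 5.24×10⁻³
  alloy L: M = 4.82×10⁻³
  alloy S: M = 2.51×10⁻³
  alloy Z: M = 2.14×10⁻³
  alloy C: M = 1.85×10⁻³
The maximum is for alloy F.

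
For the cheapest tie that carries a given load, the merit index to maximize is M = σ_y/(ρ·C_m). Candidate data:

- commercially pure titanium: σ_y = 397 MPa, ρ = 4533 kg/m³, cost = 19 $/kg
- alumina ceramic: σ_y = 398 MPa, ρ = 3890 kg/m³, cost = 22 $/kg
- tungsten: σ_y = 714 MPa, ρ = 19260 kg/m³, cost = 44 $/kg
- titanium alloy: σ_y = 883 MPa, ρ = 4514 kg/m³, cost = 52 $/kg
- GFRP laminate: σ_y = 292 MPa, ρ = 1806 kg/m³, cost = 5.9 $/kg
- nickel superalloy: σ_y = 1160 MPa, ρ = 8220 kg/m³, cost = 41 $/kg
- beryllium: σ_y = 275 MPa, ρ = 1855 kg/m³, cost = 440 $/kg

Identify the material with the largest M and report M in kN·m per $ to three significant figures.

Computing M directly (units already consistent):
  GFRP laminate: M = 27.4 kN·m per $
  alumina ceramic: M = 4.65 kN·m per $
  commercially pure titanium: M = 4.61 kN·m per $
  titanium alloy: M = 3.76 kN·m per $
  nickel superalloy: M = 3.44 kN·m per $
  tungsten: M = 0.843 kN·m per $
  beryllium: M = 0.337 kN·m per $
Highest index: GFRP laminate.

GFRP laminate, M = 27.4 kN·m per $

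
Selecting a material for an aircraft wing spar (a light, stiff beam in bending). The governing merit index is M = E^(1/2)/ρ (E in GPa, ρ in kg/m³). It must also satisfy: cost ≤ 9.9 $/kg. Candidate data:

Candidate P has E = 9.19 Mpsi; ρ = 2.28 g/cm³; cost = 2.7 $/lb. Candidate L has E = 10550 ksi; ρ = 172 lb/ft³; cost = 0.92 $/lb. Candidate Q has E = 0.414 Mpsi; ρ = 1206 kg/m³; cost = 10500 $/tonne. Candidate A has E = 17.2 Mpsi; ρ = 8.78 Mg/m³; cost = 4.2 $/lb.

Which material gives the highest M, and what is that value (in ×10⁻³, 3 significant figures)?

candidate P, M = 3.49×10⁻³

Screen on constraints: cost ≤ 9.9 $/kg. Survivors: candidate P, candidate L, candidate A.
Putting every candidate on a common basis:
  candidate P: E = 63.36 GPa, ρ = 2280 kg/m³
  candidate L: E = 72.74 GPa, ρ = 2755 kg/m³
  candidate A: E = 118.6 GPa, ρ = 8780 kg/m³
  candidate P: M = 3.49×10⁻³
  candidate L: M = 3.10×10⁻³
  candidate A: M = 1.24×10⁻³
Candidate P has the largest M.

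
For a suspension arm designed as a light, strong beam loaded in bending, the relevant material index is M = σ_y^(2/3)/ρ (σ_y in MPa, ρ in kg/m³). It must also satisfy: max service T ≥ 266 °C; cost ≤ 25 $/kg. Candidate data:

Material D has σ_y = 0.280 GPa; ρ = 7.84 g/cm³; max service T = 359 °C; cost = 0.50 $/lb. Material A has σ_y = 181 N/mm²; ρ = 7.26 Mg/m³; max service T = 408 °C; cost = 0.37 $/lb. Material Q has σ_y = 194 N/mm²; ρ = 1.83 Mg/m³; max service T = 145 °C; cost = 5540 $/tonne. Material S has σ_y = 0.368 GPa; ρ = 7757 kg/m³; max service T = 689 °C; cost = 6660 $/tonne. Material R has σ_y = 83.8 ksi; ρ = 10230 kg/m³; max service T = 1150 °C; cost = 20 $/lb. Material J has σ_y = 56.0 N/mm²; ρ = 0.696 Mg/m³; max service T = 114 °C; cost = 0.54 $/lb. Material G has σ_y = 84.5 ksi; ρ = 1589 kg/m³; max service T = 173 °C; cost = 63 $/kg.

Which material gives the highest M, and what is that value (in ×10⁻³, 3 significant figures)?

material S, M = 6.62×10⁻³

Screen on constraints: max service T ≥ 266 °C; cost ≤ 25 $/kg. Survivors: material D, material A, material S.
Convert each candidate to consistent units, then evaluate M:
  material D: σ_y = 280.0 MPa, ρ = 7840 kg/m³
  material A: σ_y = 181.0 MPa, ρ = 7260 kg/m³
  material S: σ_y = 368.0 MPa, ρ = 7757 kg/m³
  material S: M = 6.62×10⁻³
  material D: M = 5.46×10⁻³
  material A: M = 4.41×10⁻³
Material S has the largest M.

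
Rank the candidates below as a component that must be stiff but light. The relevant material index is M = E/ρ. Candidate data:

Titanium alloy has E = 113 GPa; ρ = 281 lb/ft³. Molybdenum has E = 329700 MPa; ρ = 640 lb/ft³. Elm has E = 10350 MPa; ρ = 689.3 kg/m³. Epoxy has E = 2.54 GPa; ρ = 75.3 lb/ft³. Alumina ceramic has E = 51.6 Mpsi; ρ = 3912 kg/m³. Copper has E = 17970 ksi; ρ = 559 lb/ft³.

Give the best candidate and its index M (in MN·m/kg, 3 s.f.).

alumina ceramic, M = 90.9 MN·m/kg

Normalizing units and computing the index:
  titanium alloy: E = 113.0 GPa, ρ = 4501 kg/m³
  molybdenum: E = 329.7 GPa, ρ = 10250 kg/m³
  elm: E = 10.35 GPa, ρ = 689.3 kg/m³
  epoxy: E = 2.540 GPa, ρ = 1206 kg/m³
  alumina ceramic: E = 355.8 GPa, ρ = 3912 kg/m³
  copper: E = 123.9 GPa, ρ = 8954 kg/m³
  alumina ceramic: M = 90.9 MN·m/kg
  molybdenum: M = 32.2 MN·m/kg
  titanium alloy: M = 25.1 MN·m/kg
  elm: M = 15.0 MN·m/kg
  copper: M = 13.8 MN·m/kg
  epoxy: M = 2.11 MN·m/kg
Alumina ceramic has the largest M.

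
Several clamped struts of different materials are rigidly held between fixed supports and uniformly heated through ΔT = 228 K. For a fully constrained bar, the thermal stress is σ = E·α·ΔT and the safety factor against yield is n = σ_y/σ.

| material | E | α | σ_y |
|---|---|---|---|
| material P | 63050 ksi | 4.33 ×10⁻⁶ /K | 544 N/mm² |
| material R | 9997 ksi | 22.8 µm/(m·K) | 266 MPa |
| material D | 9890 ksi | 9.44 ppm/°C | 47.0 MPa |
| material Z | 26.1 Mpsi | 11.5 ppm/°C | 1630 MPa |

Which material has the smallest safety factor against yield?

material D

In consistent units (E in GPa, α in ×10⁻⁶/K, σ_y in MPa):
  material P: E = 434.7, α = 4.33, σ_y = 544.0 → σ = 429 MPa, n = 1.27
  material R: E = 68.93, α = 22.8, σ_y = 266.0 → σ = 358 MPa, n = 0.742
  material D: E = 68.19, α = 9.44, σ_y = 47.00 → σ = 147 MPa, n = 0.320
  material Z: E = 180.0, α = 11.5, σ_y = 1630 → σ = 472 MPa, n = 3.45
Material D has the lowest safety factor, n = 0.320.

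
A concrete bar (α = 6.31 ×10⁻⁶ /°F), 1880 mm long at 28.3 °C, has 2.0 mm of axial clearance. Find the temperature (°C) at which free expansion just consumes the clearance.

122 °C

α = 6.31×10⁻⁶/°F × 9/5 = 11.4×10⁻⁶/K.
α·L₀·ΔT = 2.0 mm ⇒ ΔT = 2.0 / (11.4×10⁻⁶ × 1880.0) = 93.66 K.
T = 28.3 + 93.66 = 122.0 °C.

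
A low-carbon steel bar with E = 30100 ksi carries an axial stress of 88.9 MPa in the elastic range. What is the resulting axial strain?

4.28×10⁻⁴

E = 30100 ksi = 207.5 GPa = 207500 MPa.
ε = σ/E = 88.9 / 207500 = 4.28×10⁻⁴.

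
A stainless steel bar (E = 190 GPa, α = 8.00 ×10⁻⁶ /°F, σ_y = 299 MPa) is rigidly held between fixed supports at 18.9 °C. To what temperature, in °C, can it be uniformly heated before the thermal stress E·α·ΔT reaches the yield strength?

α = 8.00×10⁻⁶/°F × 9/5 = 14.4×10⁻⁶/K.
E·α·ΔT = 299.0 MPa ⇒ ΔT = 299.0 / (190.0×10³ × 14.4×10⁻⁶) = 109.3 K.
T = 18.9 + 109.3 = 128.2 °C.

128 °C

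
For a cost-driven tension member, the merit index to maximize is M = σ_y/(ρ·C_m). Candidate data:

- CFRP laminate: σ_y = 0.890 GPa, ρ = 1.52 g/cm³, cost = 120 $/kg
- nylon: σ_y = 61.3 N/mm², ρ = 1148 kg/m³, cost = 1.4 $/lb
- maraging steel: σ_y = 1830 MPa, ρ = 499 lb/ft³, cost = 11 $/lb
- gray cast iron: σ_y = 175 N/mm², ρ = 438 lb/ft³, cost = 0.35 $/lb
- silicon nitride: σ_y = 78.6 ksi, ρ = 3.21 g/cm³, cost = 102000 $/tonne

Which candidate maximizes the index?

Normalizing units and computing the index:
  CFRP laminate: σ_y = 890.0 MPa, ρ = 1520 kg/m³, cost = 120.0 $/kg
  nylon: σ_y = 61.30 MPa, ρ = 1148 kg/m³, cost = 3.086 $/kg
  maraging steel: σ_y = 1830 MPa, ρ = 7993 kg/m³, cost = 24.25 $/kg
  gray cast iron: σ_y = 175.0 MPa, ρ = 7016 kg/m³, cost = 0.7716 $/kg
  silicon nitride: σ_y = 541.9 MPa, ρ = 3210 kg/m³, cost = 102.0 $/kg
  gray cast iron: M = 32.3 kN·m per $
  nylon: M = 17.3 kN·m per $
  maraging steel: M = 9.44 kN·m per $
  CFRP laminate: M = 4.88 kN·m per $
  silicon nitride: M = 1.66 kN·m per $
The maximum is for gray cast iron.

gray cast iron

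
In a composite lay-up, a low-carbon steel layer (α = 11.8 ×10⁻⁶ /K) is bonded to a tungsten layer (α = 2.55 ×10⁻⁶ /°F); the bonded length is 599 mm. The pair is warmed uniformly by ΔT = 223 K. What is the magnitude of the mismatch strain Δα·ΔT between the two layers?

tungsten: α = 2.55×10⁻⁶/°F × 9/5 = 4.59×10⁻⁶/K.
Δα = |11.8 − 4.59|×10⁻⁶/K = 7.21×10⁻⁶/K.
Mismatch strain = Δα·ΔT = 7.21×10⁻⁶ × 223.0 = 1.61×10⁻³.

1.61×10⁻³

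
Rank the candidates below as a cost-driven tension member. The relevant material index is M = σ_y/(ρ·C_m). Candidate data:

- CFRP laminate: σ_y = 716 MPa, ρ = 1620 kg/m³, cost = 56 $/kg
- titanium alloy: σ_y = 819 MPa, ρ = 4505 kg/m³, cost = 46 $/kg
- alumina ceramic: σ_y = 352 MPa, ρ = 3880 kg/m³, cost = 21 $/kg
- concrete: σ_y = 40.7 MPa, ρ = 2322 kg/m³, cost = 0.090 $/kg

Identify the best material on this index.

concrete

Per-candidate index values:
  concrete: M = 195 kN·m per $
  CFRP laminate: M = 7.89 kN·m per $
  alumina ceramic: M = 4.32 kN·m per $
  titanium alloy: M = 3.95 kN·m per $
Concrete ranks first.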